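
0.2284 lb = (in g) 1 lb = 0.45359237 kg, so 0.2284 lb = 0.2284 * 0.45359237 = 0.1036005 kg. 1 g = 0.001 kg, so 0.1036005 kg = 0.1036005 / 0.001 = 103.6005 g ≈ 103.6 g (4 s.f.). Final answer: 103.6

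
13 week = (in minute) 1 week = 604800 s, so 13 week = 13 * 604800 = 7862400 s. 1 minute = 60 s, so 7862400 s = 7862400 / 60 = 131040 minute ≈ 1.31e+05 minute (4 s.f.). Final answer: 1.31e+05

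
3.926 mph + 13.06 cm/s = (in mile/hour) 4.218. Check: 1 mph = 0.44704 m/s, so 3.926 mph = 3.926 * 0.44704 = 1.755079 m/s. 1 cm/s = 0.01 m/s, so 13.06 cm/s = 13.06 * 0.01 = 0.1306 m/s. Sum: 1.755079 + 0.1306 = 1.885679 m/s. 1 mile/hour = 0.44704 m/s, so 1.885679 m/s = 1.885679 / 0.44704 = 4.2181439 mile/hour ≈ 4.218 mile/hour (4 s.f.).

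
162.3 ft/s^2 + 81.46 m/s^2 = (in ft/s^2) 429.6. Check: 1 ft/s^2 = 0.3048 m/s^2, so 162.3 ft/s^2 = 162.3 * 0.3048 = 49.46904 m/s^2. 81.46 m/s^2 is already in m/s^2. Sum: 49.46904 + 81.46 = 130.92904 m/s^2. 1 ft/s^2 = 0.3048 m/s^2, so 130.92904 m/s^2 = 130.92904 / 0.3048 = 429.55722 ft/s^2 ≈ 429.6 ft/s^2 (4 s.f.).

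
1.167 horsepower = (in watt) 870.2. Check: 1 horsepower = 745.69987 W, so 1.167 horsepower = 1.167 * 745.69987 = 870.23175 W. 870.23175 W = 870.23175 watt ≈ 870.2 watt (4 s.f.).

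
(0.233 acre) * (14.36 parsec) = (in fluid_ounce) 1.413e+25. Check: 1 acre = 4046.8564 m^2, so 0.233 acre = 0.233 * 4046.8564 = 942.91755 m^2. 1 parsec = 3.0856776e+16 m, so 14.36 parsec = 14.36 * 3.0856776e+16 = 4.431033e+17 m. Combine: 942.91755 m^2 * 4.431033e+17 m = 4.1780988e+20 m^3. 1 fluid_ounce = 2.957353e-05 m^3, so 4.1780988e+20 m^3 = 4.1780988e+20 / 2.957353e-05 = 1.4127833e+25 fluid_ounce ≈ 1.413e+25 fluid_ounce (4 s.f.).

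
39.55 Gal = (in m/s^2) 1 Gal = 0.01 m/s^2, so 39.55 Gal = 39.55 * 0.01 = 0.3955 m/s^2. Result: 0.3955 m/s^2. Final answer: 0.3955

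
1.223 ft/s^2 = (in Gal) 37.28. Check: 1 ft/s^2 = 0.3048 m/s^2, so 1.223 ft/s^2 = 1.223 * 0.3048 = 0.3727704 m/s^2. 1 Gal = 0.01 m/s^2, so 0.3727704 m/s^2 = 0.3727704 / 0.01 = 37.27704 Gal ≈ 37.28 Gal (4 s.f.).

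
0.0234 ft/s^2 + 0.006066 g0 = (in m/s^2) 0.06662. Check: 1 ft/s^2 = 0.3048 m/s^2, so 0.0234 ft/s^2 = 0.0234 * 0.3048 = 0.00713232 m/s^2. 1 g0 = 9.80665 m/s^2, so 0.006066 g0 = 0.006066 * 9.80665 = 0.059487139 m/s^2. Sum: 0.00713232 + 0.059487139 = 0.066619459 m/s^2. Result: 0.066619459 m/s^2 ≈ 0.06662 m/s^2 (4 s.f.).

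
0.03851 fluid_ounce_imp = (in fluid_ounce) 1 fluid_ounce_imp = 2.8413063e-05 m^3, so 0.03851 fluid_ounce_imp = 0.03851 * 2.8413063e-05 = 1.094187e-06 m^3. 1 fluid_ounce = 2.957353e-05 m^3, so 1.094187e-06 m^3 = 1.094187e-06 / 2.957353e-05 = 0.036998865 fluid_ounce ≈ 0.037 fluid_ounce (4 s.f.). Final answer: 0.037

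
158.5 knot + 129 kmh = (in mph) 262.6. Check: 1 knot = 0.51444444 m/s, so 158.5 knot = 158.5 * 0.51444444 = 81.539444 m/s. 1 kmh = 0.27777778 m/s, so 129 kmh = 129 * 0.27777778 = 35.833333 m/s. Sum: 81.539444 + 35.833333 = 117.37278 m/s. 1 mph = 0.44704 m/s, so 117.37278 m/s = 117.37278 / 0.44704 = 262.55543 mph ≈ 262.6 mph (4 s.f.).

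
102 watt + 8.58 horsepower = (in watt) 6500. Check: 102 watt = 102 W. 1 horsepower = 745.69987 W, so 8.58 horsepower = 8.58 * 745.69987 = 6398.1049 W. Sum: 102 + 6398.1049 = 6500.1049 W. 6500.1049 W = 6500.1049 watt ≈ 6500 watt (4 s.f.).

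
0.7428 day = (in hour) 17.83. Check: 1 day = 86400 s, so 0.7428 day = 0.7428 * 86400 = 64177.92 s. 1 hour = 3600 s, so 64177.92 s = 64177.92 / 3600 = 17.8272 hour ≈ 17.83 hour (4 s.f.).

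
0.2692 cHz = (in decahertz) 0.0002692. Check: 1 cHz = 0.01 Hz, so 0.2692 cHz = 0.2692 * 0.01 = 0.002692 Hz. 1 decahertz = 10 Hz, so 0.002692 Hz = 0.002692 / 10 = 0.0002692 decahertz.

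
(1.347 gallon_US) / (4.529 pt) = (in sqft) 1 gallon_US = 0.0037854118 m^3, so 1.347 gallon_US = 1.347 * 0.0037854118 = 0.0050989497 m^3. 1 pt = 0.00035277778 m, so 4.529 pt = 4.529 * 0.00035277778 = 0.0015977306 m. Combine: 0.0050989497 m^3 / 0.0015977306 m = 3.1913702 m^2. 1 sqft = 0.09290304 m^2, so 3.1913702 m^2 = 3.1913702 / 0.09290304 = 34.351623 sqft ≈ 34.35 sqft (4 s.f.). Final answer: 34.35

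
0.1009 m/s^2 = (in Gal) 1 Gal = 0.01 m/s^2, so 0.1009 m/s^2 = 0.1009 / 0.01 = 10.09 Gal. Final answer: 10.09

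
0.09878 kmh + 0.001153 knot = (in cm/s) 2.803. Check: 1 kmh = 0.27777778 m/s, so 0.09878 kmh = 0.09878 * 0.27777778 = 0.027438889 m/s. 1 knot = 0.51444444 m/s, so 0.001153 knot = 0.001153 * 0.51444444 = 0.00059315444 m/s. Sum: 0.027438889 + 0.00059315444 = 0.028032043 m/s. 1 cm/s = 0.01 m/s, so 0.028032043 m/s = 0.028032043 / 0.01 = 2.8032043 cm/s ≈ 2.803 cm/s (4 s.f.).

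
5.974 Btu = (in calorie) 1 Btu = 1055.0559 J, so 5.974 Btu = 5.974 * 1055.0559 = 6302.9037 J. 1 calorie = 4.184 J, so 6302.9037 J = 6302.9037 / 4.184 = 1506.4301 calorie ≈ 1506 calorie (4 s.f.). Final answer: 1506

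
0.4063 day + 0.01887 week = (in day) 1 day = 86400 s, so 0.4063 day = 0.4063 * 86400 = 35104.32 s. 1 week = 604800 s, so 0.01887 week = 0.01887 * 604800 = 11412.576 s. Sum: 35104.32 + 11412.576 = 46516.896 s. 1 day = 86400 s, so 46516.896 s = 46516.896 / 86400 = 0.53839 day ≈ 0.5384 day (4 s.f.). Final answer: 0.5384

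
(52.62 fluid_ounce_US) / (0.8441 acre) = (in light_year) 4.815e-23. Check: 1 fluid_ounce_US = 2.957353e-05 m^3, so 52.62 fluid_ounce_US = 52.62 * 2.957353e-05 = 0.0015561591 m^3. 1 acre = 4046.8564 m^2, so 0.8441 acre = 0.8441 * 4046.8564 = 3415.9515 m^2. Combine: 0.0015561591 m^3 / 3415.9515 m^2 = 4.5555656e-07 m. 1 light_year = 9.4607305e+15 m, so 4.5555656e-07 m = 4.5555656e-07 / 9.4607305e+15 = 4.8152367e-23 light_year ≈ 4.815e-23 light_year (4 s.f.).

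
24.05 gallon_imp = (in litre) 109.3. Check: 1 gallon_imp = 0.00454609 m^3, so 24.05 gallon_imp = 24.05 * 0.00454609 = 0.10933346 m^3. 1 litre = 0.001 m^3, so 0.10933346 m^3 = 0.10933346 / 0.001 = 109.33346 litre ≈ 109.3 litre (4 s.f.).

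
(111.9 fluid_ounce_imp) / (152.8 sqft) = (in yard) 1 fluid_ounce_imp = 2.8413063e-05 m^3, so 111.9 fluid_ounce_imp = 111.9 * 2.8413063e-05 = 0.0031794217 m^3. 1 sqft = 0.09290304 m^2, so 152.8 sqft = 152.8 * 0.09290304 = 14.195585 m^2. Combine: 0.0031794217 m^3 / 14.195585 m^2 = 0.00022397258 m. 1 yard = 0.9144 m, so 0.00022397258 m = 0.00022397258 / 0.9144 = 0.00024493939 yard ≈ 0.0002449 yard (4 s.f.). Final answer: 0.0002449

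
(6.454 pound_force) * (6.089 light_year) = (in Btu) 1.568e+15. Check: 1 pound_force = 4.4482216 N, so 6.454 pound_force = 6.454 * 4.4482216 = 28.708822 N. 1 light_year = 9.4607305e+15 m, so 6.089 light_year = 6.089 * 9.4607305e+15 = 5.7606388e+16 m. Combine: 28.708822 N * 5.7606388e+16 m = 1.6538116e+18 J. 1 Btu = 1055.0559 J, so 1.6538116e+18 J = 1.6538116e+18 / 1055.0559 = 1.5675109e+15 Btu ≈ 1.568e+15 Btu (4 s.f.).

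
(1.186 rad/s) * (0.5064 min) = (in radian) 1.186 rad/s is already in rad/s. 1 min = 60 s, so 0.5064 min = 0.5064 * 60 = 30.384 s. Combine: 1.186 rad/s * 30.384 s = 36.035424 rad. 36.035424 rad = 36.035424 radian ≈ 36.04 radian (4 s.f.). Final answer: 36.04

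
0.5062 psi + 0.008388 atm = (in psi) 1 psi = 6894.7573 Pa, so 0.5062 psi = 0.5062 * 6894.7573 = 3490.1261 Pa. 1 atm = 101325 Pa, so 0.008388 atm = 0.008388 * 101325 = 849.9141 Pa. Sum: 3490.1261 + 849.9141 = 4340.0402 Pa. 1 psi = 6894.7573 Pa, so 4340.0402 Pa = 4340.0402 / 6894.7573 = 0.62946962 psi ≈ 0.6295 psi (4 s.f.). Final answer: 0.6295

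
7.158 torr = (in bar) 1 torr = 133.32237 Pa, so 7.158 torr = 7.158 * 133.32237 = 954.32151 Pa. 1 bar = 100000 Pa, so 954.32151 Pa = 954.32151 / 100000 = 0.0095432151 bar ≈ 0.009543 bar (4 s.f.). Final answer: 0.009543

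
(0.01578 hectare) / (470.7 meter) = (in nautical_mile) 1 hectare = 10000 m^2, so 0.01578 hectare = 0.01578 * 10000 = 157.8 m^2. 470.7 meter = 470.7 m. Combine: 157.8 m^2 / 470.7 m = 0.33524538 m. 1 nautical_mile = 1852 m, so 0.33524538 m = 0.33524538 / 1852 = 0.00018101802 nautical_mile ≈ 0.000181 nautical_mile (4 s.f.). Final answer: 0.000181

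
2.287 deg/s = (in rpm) 0.3812. Check: 1 deg/s = 0.017453293 rad/s, so 2.287 deg/s = 2.287 * 0.017453293 = 0.03991568 rad/s. 1 rpm = 0.10471976 rad/s, so 0.03991568 rad/s = 0.03991568 / 0.10471976 = 0.38116667 rpm ≈ 0.3812 rpm (4 s.f.).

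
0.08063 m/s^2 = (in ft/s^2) 1 ft/s^2 = 0.3048 m/s^2, so 0.08063 m/s^2 = 0.08063 / 0.3048 = 0.26453412 ft/s^2 ≈ 0.2645 ft/s^2 (4 s.f.). Final answer: 0.2645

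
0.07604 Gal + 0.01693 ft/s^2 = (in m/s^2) 0.005921. Check: 1 Gal = 0.01 m/s^2, so 0.07604 Gal = 0.07604 * 0.01 = 0.0007604 m/s^2. 1 ft/s^2 = 0.3048 m/s^2, so 0.01693 ft/s^2 = 0.01693 * 0.3048 = 0.005160264 m/s^2. Sum: 0.0007604 + 0.005160264 = 0.005920664 m/s^2. Result: 0.005920664 m/s^2 ≈ 0.005921 m/s^2 (4 s.f.).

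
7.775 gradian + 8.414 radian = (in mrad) 1 gradian = 0.015707963 rad, so 7.775 gradian = 7.775 * 0.015707963 = 0.12212941 rad. 8.414 radian = 8.414 rad. Sum: 0.12212941 + 8.414 = 8.5361294 rad. 1 mrad = 0.001 rad, so 8.5361294 rad = 8.5361294 / 0.001 = 8536.1294 mrad ≈ 8536 mrad (4 s.f.). Final answer: 8536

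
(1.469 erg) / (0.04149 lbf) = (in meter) 7.96e-07. Check: 1 erg = 1e-07 J, so 1.469 erg = 1.469 * 1e-07 = 1.469e-07 J. 1 lbf = 4.4482216 N, so 0.04149 lbf = 0.04149 * 4.4482216 = 0.18455671 N. Combine: 1.469e-07 J / 0.18455671 N = 7.9596129e-07 m. 7.9596129e-07 m = 7.9596129e-07 meter ≈ 7.96e-07 meter (4 s.f.).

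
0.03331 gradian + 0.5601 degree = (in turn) 1 gradian = 0.015707963 rad, so 0.03331 gradian = 0.03331 * 0.015707963 = 0.00052323226 rad. 1 degree = 0.017453293 rad, so 0.5601 degree = 0.5601 * 0.017453293 = 0.0097755891 rad. Sum: 0.00052323226 + 0.0097755891 = 0.010298821 rad. 1 turn = 6.2831853 rad, so 0.010298821 rad = 0.010298821 / 6.2831853 = 0.0016391083 turn ≈ 0.001639 turn (4 s.f.). Final answer: 0.001639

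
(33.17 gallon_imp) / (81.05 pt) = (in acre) 1 gallon_imp = 0.00454609 m^3, so 33.17 gallon_imp = 33.17 * 0.00454609 = 0.15079381 m^3. 1 pt = 0.00035277778 m, so 81.05 pt = 81.05 * 0.00035277778 = 0.028592639 m. Combine: 0.15079381 m^3 / 0.028592639 m = 5.2738681 m^2. 1 acre = 4046.8564 m^2, so 5.2738681 m^2 = 5.2738681 / 4046.8564 = 0.0013032012 acre ≈ 0.001303 acre (4 s.f.). Final answer: 0.001303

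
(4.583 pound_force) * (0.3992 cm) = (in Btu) 1 pound_force = 4.4482216 N, so 4.583 pound_force = 4.583 * 4.4482216 = 20.3862 N. 1 cm = 0.01 m, so 0.3992 cm = 0.3992 * 0.01 = 0.003992 m. Combine: 20.3862 N * 0.003992 m = 0.081381709 J. 1 Btu = 1055.0559 J, so 0.081381709 J = 0.081381709 / 1055.0559 = 7.7134977e-05 Btu ≈ 7.713e-05 Btu (4 s.f.). Final answer: 7.713e-05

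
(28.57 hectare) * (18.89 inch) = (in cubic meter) 1 hectare = 10000 m^2, so 28.57 hectare = 28.57 * 10000 = 285700 m^2. 1 inch = 0.0254 m, so 18.89 inch = 18.89 * 0.0254 = 0.479806 m. Combine: 285700 m^2 * 0.479806 m = 137080.57 m^3. 137080.57 m^3 = 137080.57 cubic meter ≈ 1.371e+05 cubic meter (4 s.f.). Final answer: 1.371e+05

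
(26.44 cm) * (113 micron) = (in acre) 7.383e-09. Check: 1 cm = 0.01 m, so 26.44 cm = 26.44 * 0.01 = 0.2644 m. 1 micron = 1e-06 m, so 113 micron = 113 * 1e-06 = 0.000113 m. Combine: 0.2644 m * 0.000113 m = 2.98772e-05 m^2. 1 acre = 4046.8564 m^2, so 2.98772e-05 m^2 = 2.98772e-05 / 4046.8564 = 7.3828169e-09 acre ≈ 7.383e-09 acre (4 s.f.).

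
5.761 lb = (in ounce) 1 lb = 0.45359237 kg, so 5.761 lb = 5.761 * 0.45359237 = 2.6131456 kg. 1 ounce = 0.028349523 kg, so 2.6131456 kg = 2.6131456 / 0.028349523 = 92.176 ounce ≈ 92.18 ounce (4 s.f.). Final answer: 92.18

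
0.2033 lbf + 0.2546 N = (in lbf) 0.2605. Check: 1 lbf = 4.4482216 N, so 0.2033 lbf = 0.2033 * 4.4482216 = 0.90432345 N. 0.2546 N is already in N. Sum: 0.90432345 + 0.2546 = 1.1589235 N. 1 lbf = 4.4482216 N, so 1.1589235 N = 1.1589235 / 4.4482216 = 0.26053636 lbf ≈ 0.2605 lbf (4 s.f.).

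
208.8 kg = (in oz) 1 oz = 0.028349523 kg, so 208.8 kg = 208.8 / 0.028349523 = 7365.2033 oz ≈ 7365 oz (4 s.f.). Final answer: 7365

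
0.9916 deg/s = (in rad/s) 1 deg/s = 0.017453293 rad/s, so 0.9916 deg/s = 0.9916 * 0.017453293 = 0.017306685 rad/s. Result: 0.017306685 rad/s ≈ 0.01731 rad/s (4 s.f.). Final answer: 0.01731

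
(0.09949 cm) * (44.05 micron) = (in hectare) 1 cm = 0.01 m, so 0.09949 cm = 0.09949 * 0.01 = 0.0009949 m. 1 micron = 1e-06 m, so 44.05 micron = 44.05 * 1e-06 = 4.405e-05 m. Combine: 0.0009949 m * 4.405e-05 m = 4.3825345e-08 m^2. 1 hectare = 10000 m^2, so 4.3825345e-08 m^2 = 4.3825345e-08 / 10000 = 4.3825345e-12 hectare ≈ 4.383e-12 hectare (4 s.f.). Final answer: 4.383e-12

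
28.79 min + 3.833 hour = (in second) 1 min = 60 s, so 28.79 min = 28.79 * 60 = 1727.4 s. 1 hour = 3600 s, so 3.833 hour = 3.833 * 3600 = 13798.8 s. Sum: 1727.4 + 13798.8 = 15526.2 s. 15526.2 s = 15526.2 second ≈ 1.553e+04 second (4 s.f.). Final answer: 1.553e+04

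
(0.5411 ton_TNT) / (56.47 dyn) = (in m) 4.009e+12. Check: 1 ton_TNT = 4.184e+09 J, so 0.5411 ton_TNT = 0.5411 * 4.184e+09 = 2.2639624e+09 J. 1 dyn = 1e-05 N, so 56.47 dyn = 56.47 * 1e-05 = 0.0005647 N. Combine: 2.2639624e+09 J / 0.0005647 N = 4.0091418e+12 m. Result: 4.0091418e+12 m ≈ 4.009e+12 m (4 s.f.).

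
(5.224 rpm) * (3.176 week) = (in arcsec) 1 rpm = 0.10471976 rad/s, so 5.224 rpm = 5.224 * 0.10471976 = 0.547056 rad/s. 1 week = 604800 s, so 3.176 week = 3.176 * 604800 = 1920844.8 s. Combine: 0.547056 rad/s * 1920844.8 s = 1050809.7 rad. 1 arcsec = 4.8481368e-06 rad, so 1050809.7 rad = 1050809.7 / 4.8481368e-06 = 2.1674505e+11 arcsec ≈ 2.167e+11 arcsec (4 s.f.). Final answer: 2.167e+11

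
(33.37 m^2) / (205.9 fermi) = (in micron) 33.37 m^2 is already in m^2. 1 fermi = 1e-15 m, so 205.9 fermi = 205.9 * 1e-15 = 2.059e-13 m. Combine: 33.37 m^2 / 2.059e-13 m = 1.6206897e+14 m. 1 micron = 1e-06 m, so 1.6206897e+14 m = 1.6206897e+14 / 1e-06 = 1.6206897e+20 micron ≈ 1.621e+20 micron (4 s.f.). Final answer: 1.621e+20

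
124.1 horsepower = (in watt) 1 horsepower = 745.69987 W, so 124.1 horsepower = 124.1 * 745.69987 = 92541.354 W. 92541.354 W = 92541.354 watt ≈ 9.254e+04 watt (4 s.f.). Final answer: 9.254e+04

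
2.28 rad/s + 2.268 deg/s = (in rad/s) 2.28 rad/s is already in rad/s. 1 deg/s = 0.017453293 rad/s, so 2.268 deg/s = 2.268 * 0.017453293 = 0.039584067 rad/s. Sum: 2.28 + 0.039584067 = 2.3195841 rad/s. Result: 2.3195841 rad/s ≈ 2.32 rad/s (4 s.f.). Final answer: 2.32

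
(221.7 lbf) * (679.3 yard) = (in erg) 1 lbf = 4.4482216 N, so 221.7 lbf = 221.7 * 4.4482216 = 986.17073 N. 1 yard = 0.9144 m, so 679.3 yard = 679.3 * 0.9144 = 621.15192 m. Combine: 986.17073 N * 621.15192 m = 612561.84 J. 1 erg = 1e-07 J, so 612561.84 J = 612561.84 / 1e-07 = 6.1256184e+12 erg ≈ 6.126e+12 erg (4 s.f.). Final answer: 6.126e+12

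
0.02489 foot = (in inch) 1 foot = 0.3048 m, so 0.02489 foot = 0.02489 * 0.3048 = 0.007586472 m. 1 inch = 0.0254 m, so 0.007586472 m = 0.007586472 / 0.0254 = 0.29868 inch ≈ 0.2987 inch (4 s.f.). Final answer: 0.2987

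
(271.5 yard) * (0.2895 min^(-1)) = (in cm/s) 1 yard = 0.9144 m, so 271.5 yard = 271.5 * 0.9144 = 248.2596 m. 1 min^(-1) = 0.016666667 Hz, so 0.2895 min^(-1) = 0.2895 * 0.016666667 = 0.004825 Hz. Combine: 248.2596 m * 0.004825 Hz = 1.1978526 m/s. 1 cm/s = 0.01 m/s, so 1.1978526 m/s = 1.1978526 / 0.01 = 119.78526 cm/s ≈ 119.8 cm/s (4 s.f.). Final answer: 119.8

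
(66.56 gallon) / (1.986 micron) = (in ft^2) 1 gallon = 0.0037854118 m^3, so 66.56 gallon = 66.56 * 0.0037854118 = 0.25195701 m^3. 1 micron = 1e-06 m, so 1.986 micron = 1.986 * 1e-06 = 1.986e-06 m. Combine: 0.25195701 m^3 / 1.986e-06 m = 126866.57 m^2. 1 ft^2 = 0.09290304 m^2, so 126866.57 m^2 = 126866.57 / 0.09290304 = 1365580.4 ft^2 ≈ 1.366e+06 ft^2 (4 s.f.). Final answer: 1.366e+06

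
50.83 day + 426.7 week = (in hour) 7.291e+04. Check: 1 day = 86400 s, so 50.83 day = 50.83 * 86400 = 4391712 s. 1 week = 604800 s, so 426.7 week = 426.7 * 604800 = 2.5806816e+08 s. Sum: 4391712 + 2.5806816e+08 = 2.6245987e+08 s. 1 hour = 3600 s, so 2.6245987e+08 s = 2.6245987e+08 / 3600 = 72905.52 hour ≈ 7.291e+04 hour (4 s.f.).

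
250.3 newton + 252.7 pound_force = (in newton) 1374. Check: 250.3 newton = 250.3 N. 1 pound_force = 4.4482216 N, so 252.7 pound_force = 252.7 * 4.4482216 = 1124.0656 N. Sum: 250.3 + 1124.0656 = 1374.3656 N. 1374.3656 N = 1374.3656 newton ≈ 1374 newton (4 s.f.).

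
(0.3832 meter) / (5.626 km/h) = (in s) 0.2452. Check: 0.3832 meter = 0.3832 m. 1 km/h = 0.27777778 m/s, so 5.626 km/h = 5.626 * 0.27777778 = 1.5627778 m/s. Combine: 0.3832 m / 1.5627778 m/s = 0.24520441 s. Result: 0.24520441 s ≈ 0.2452 s (4 s.f.).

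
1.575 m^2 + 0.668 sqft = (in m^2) 1.637. Check: 1.575 m^2 is already in m^2. 1 sqft = 0.09290304 m^2, so 0.668 sqft = 0.668 * 0.09290304 = 0.062059231 m^2. Sum: 1.575 + 0.062059231 = 1.6370592 m^2. Result: 1.6370592 m^2 ≈ 1.637 m^2 (4 s.f.).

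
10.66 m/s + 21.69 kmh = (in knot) 32.43. Check: 10.66 m/s is already in m/s. 1 kmh = 0.27777778 m/s, so 21.69 kmh = 21.69 * 0.27777778 = 6.025 m/s. Sum: 10.66 + 6.025 = 16.685 m/s. 1 knot = 0.51444444 m/s, so 16.685 m/s = 16.685 / 0.51444444 = 32.433045 knot ≈ 32.43 knot (4 s.f.).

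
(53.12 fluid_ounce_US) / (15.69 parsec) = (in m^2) 3.245e-21. Check: 1 fluid_ounce_US = 2.957353e-05 m^3, so 53.12 fluid_ounce_US = 53.12 * 2.957353e-05 = 0.0015709459 m^3. 1 parsec = 3.0856776e+16 m, so 15.69 parsec = 15.69 * 3.0856776e+16 = 4.8414281e+17 m. Combine: 0.0015709459 m^3 / 4.8414281e+17 m = 3.2447985e-21 m^2. Result: 3.2447985e-21 m^2 ≈ 3.245e-21 m^2 (4 s.f.).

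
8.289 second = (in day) 9.594e-05. Check: 8.289 second = 8.289 s. 1 day = 86400 s, so 8.289 s = 8.289 / 86400 = 9.59375e-05 day ≈ 9.594e-05 day (4 s.f.).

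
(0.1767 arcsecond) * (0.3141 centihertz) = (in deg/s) 1.542e-07. Check: 1 arcsecond = 4.8481368e-06 rad, so 0.1767 arcsecond = 0.1767 * 4.8481368e-06 = 8.5666577e-07 rad. 1 centihertz = 0.01 Hz, so 0.3141 centihertz = 0.3141 * 0.01 = 0.003141 Hz. Combine: 8.5666577e-07 rad * 0.003141 Hz = 2.6907872e-09 rad/s. 1 deg/s = 0.017453293 rad/s, so 2.6907872e-09 rad/s = 2.6907872e-09 / 0.017453293 = 1.5417075e-07 deg/s ≈ 1.542e-07 deg/s (4 s.f.).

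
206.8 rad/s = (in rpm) 1 rpm = 0.10471976 rad/s, so 206.8 rad/s = 206.8 / 0.10471976 = 1974.7945 rpm ≈ 1975 rpm (4 s.f.). Final answer: 1975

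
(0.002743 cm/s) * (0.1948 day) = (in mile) 0.0002869. Check: 1 cm/s = 0.01 m/s, so 0.002743 cm/s = 0.002743 * 0.01 = 2.743e-05 m/s. 1 day = 86400 s, so 0.1948 day = 0.1948 * 86400 = 16830.72 s. Combine: 2.743e-05 m/s * 16830.72 s = 0.46166665 m. 1 mile = 1609.344 m, so 0.46166665 m = 0.46166665 / 1609.344 = 0.00028686636 mile ≈ 0.0002869 mile (4 s.f.).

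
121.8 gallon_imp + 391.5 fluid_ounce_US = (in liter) 565.3. Check: 1 gallon_imp = 0.00454609 m^3, so 121.8 gallon_imp = 121.8 * 0.00454609 = 0.55371376 m^3. 1 fluid_ounce_US = 2.957353e-05 m^3, so 391.5 fluid_ounce_US = 391.5 * 2.957353e-05 = 0.011578037 m^3. Sum: 0.55371376 + 0.011578037 = 0.5652918 m^3. 1 liter = 0.001 m^3, so 0.5652918 m^3 = 0.5652918 / 0.001 = 565.2918 liter ≈ 565.3 liter (4 s.f.).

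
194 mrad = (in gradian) 12.35. Check: 1 mrad = 0.001 rad, so 194 mrad = 194 * 0.001 = 0.194 rad. 1 gradian = 0.015707963 rad, so 0.194 rad = 0.194 / 0.015707963 = 12.350424 gradian ≈ 12.35 gradian (4 s.f.).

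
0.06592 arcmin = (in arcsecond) 1 arcmin = 0.00029088821 rad, so 0.06592 arcmin = 0.06592 * 0.00029088821 = 1.9175351e-05 rad. 1 arcsecond = 4.8481368e-06 rad, so 1.9175351e-05 rad = 1.9175351e-05 / 4.8481368e-06 = 3.9552 arcsecond ≈ 3.955 arcsecond (4 s.f.). Final answer: 3.955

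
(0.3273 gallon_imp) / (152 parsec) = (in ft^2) 3.415e-21. Check: 1 gallon_imp = 0.00454609 m^3, so 0.3273 gallon_imp = 0.3273 * 0.00454609 = 0.0014879353 m^3. 1 parsec = 3.0856776e+16 m, so 152 parsec = 152 * 3.0856776e+16 = 4.6902299e+18 m. Combine: 0.0014879353 m^3 / 4.6902299e+18 m = 3.1724143e-22 m^2. 1 ft^2 = 0.09290304 m^2, so 3.1724143e-22 m^2 = 3.1724143e-22 / 0.09290304 = 3.4147584e-21 ft^2 ≈ 3.415e-21 ft^2 (4 s.f.).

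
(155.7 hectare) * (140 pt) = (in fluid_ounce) 2.6e+09. Check: 1 hectare = 10000 m^2, so 155.7 hectare = 155.7 * 10000 = 1557000 m^2. 1 pt = 0.00035277778 m, so 140 pt = 140 * 0.00035277778 = 0.049388889 m. Combine: 1557000 m^2 * 0.049388889 m = 76898.5 m^3. 1 fluid_ounce = 2.957353e-05 m^3, so 76898.5 m^3 = 76898.5 / 2.957353e-05 = 2.6002476e+09 fluid_ounce ≈ 2.6e+09 fluid_ounce (4 s.f.).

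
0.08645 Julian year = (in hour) 757.8. Check: 1 Julian year = 31557600 s, so 0.08645 Julian year = 0.08645 * 31557600 = 2728154.5 s. 1 hour = 3600 s, so 2728154.5 s = 2728154.5 / 3600 = 757.8207 hour ≈ 757.8 hour (4 s.f.).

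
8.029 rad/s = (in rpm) 76.67. Check: 1 rpm = 0.10471976 rad/s, so 8.029 rad/s = 8.029 / 0.10471976 = 76.671302 rpm ≈ 76.67 rpm (4 s.f.).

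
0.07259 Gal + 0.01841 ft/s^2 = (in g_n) 0.0006462. Check: 1 Gal = 0.01 m/s^2, so 0.07259 Gal = 0.07259 * 0.01 = 0.0007259 m/s^2. 1 ft/s^2 = 0.3048 m/s^2, so 0.01841 ft/s^2 = 0.01841 * 0.3048 = 0.005611368 m/s^2. Sum: 0.0007259 + 0.005611368 = 0.006337268 m/s^2. 1 g_n = 9.80665 m/s^2, so 0.006337268 m/s^2 = 0.006337268 / 9.80665 = 0.00064622149 g_n ≈ 0.0006462 g_n (4 s.f.).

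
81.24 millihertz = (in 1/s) 1 millihertz = 0.001 Hz, so 81.24 millihertz = 81.24 * 0.001 = 0.08124 Hz. 0.08124 Hz = 0.08124 1/s. Final answer: 0.08124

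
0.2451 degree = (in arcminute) 1 degree = 0.017453293 rad, so 0.2451 degree = 0.2451 * 0.017453293 = 0.004277802 rad. 1 arcminute = 0.00029088821 rad, so 0.004277802 rad = 0.004277802 / 0.00029088821 = 14.706 arcminute ≈ 14.71 arcminute (4 s.f.). Final answer: 14.71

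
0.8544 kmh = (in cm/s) 23.73. Check: 1 kmh = 0.27777778 m/s, so 0.8544 kmh = 0.8544 * 0.27777778 = 0.23733333 m/s. 1 cm/s = 0.01 m/s, so 0.23733333 m/s = 0.23733333 / 0.01 = 23.733333 cm/s ≈ 23.73 cm/s (4 s.f.).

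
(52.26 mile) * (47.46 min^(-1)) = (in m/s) 6.653e+04. Check: 1 mile = 1609.344 m, so 52.26 mile = 52.26 * 1609.344 = 84104.317 m. 1 min^(-1) = 0.016666667 Hz, so 47.46 min^(-1) = 47.46 * 0.016666667 = 0.791 Hz. Combine: 84104.317 m * 0.791 Hz = 66526.515 m/s. Result: 66526.515 m/s ≈ 6.653e+04 m/s (4 s.f.).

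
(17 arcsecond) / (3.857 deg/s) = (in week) 2.024e-09. Check: 1 arcsecond = 4.8481368e-06 rad, so 17 arcsecond = 17 * 4.8481368e-06 = 8.2418326e-05 rad. 1 deg/s = 0.017453293 rad/s, so 3.857 deg/s = 3.857 * 0.017453293 = 0.067317349 rad/s. Combine: 8.2418326e-05 rad / 0.067317349 rad/s = 0.0012243252 s. 1 week = 604800 s, so 0.0012243252 s = 0.0012243252 / 604800 = 2.0243472e-09 week ≈ 2.024e-09 week (4 s.f.).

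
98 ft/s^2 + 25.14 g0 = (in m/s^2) 1 ft/s^2 = 0.3048 m/s^2, so 98 ft/s^2 = 98 * 0.3048 = 29.8704 m/s^2. 1 g0 = 9.80665 m/s^2, so 25.14 g0 = 25.14 * 9.80665 = 246.53918 m/s^2. Sum: 29.8704 + 246.53918 = 276.40958 m/s^2. Result: 276.40958 m/s^2 ≈ 276.4 m/s^2 (4 s.f.). Final answer: 276.4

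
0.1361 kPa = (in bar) 1 kPa = 1000 Pa, so 0.1361 kPa = 0.1361 * 1000 = 136.1 Pa. 1 bar = 100000 Pa, so 136.1 Pa = 136.1 / 100000 = 0.001361 bar. Final answer: 0.001361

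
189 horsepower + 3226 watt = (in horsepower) 1 horsepower = 745.69987 W, so 189 horsepower = 189 * 745.69987 = 140937.28 W. 3226 watt = 3226 W. Sum: 140937.28 + 3226 = 144163.28 W. 1 horsepower = 745.69987 W, so 144163.28 W = 144163.28 / 745.69987 = 193.32614 horsepower ≈ 193.3 horsepower (4 s.f.). Final answer: 193.3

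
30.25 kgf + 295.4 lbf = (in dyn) 1.611e+08. Check: 1 kgf = 9.80665 N, so 30.25 kgf = 30.25 * 9.80665 = 296.65116 N. 1 lbf = 4.4482216 N, so 295.4 lbf = 295.4 * 4.4482216 = 1314.0047 N. Sum: 296.65116 + 1314.0047 = 1610.6558 N. 1 dyn = 1e-05 N, so 1610.6558 N = 1610.6558 / 1e-05 = 1.6106558e+08 dyn ≈ 1.611e+08 dyn (4 s.f.).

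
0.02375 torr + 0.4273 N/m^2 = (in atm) 1 torr = 133.32237 Pa, so 0.02375 torr = 0.02375 * 133.32237 = 3.1664063 Pa. 0.4273 N/m^2 = 0.4273 Pa. Sum: 3.1664063 + 0.4273 = 3.5937063 Pa. 1 atm = 101325 Pa, so 3.5937063 Pa = 3.5937063 / 101325 = 3.5467123e-05 atm ≈ 3.547e-05 atm (4 s.f.). Final answer: 3.547e-05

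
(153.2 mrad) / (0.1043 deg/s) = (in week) 1 mrad = 0.001 rad, so 153.2 mrad = 153.2 * 0.001 = 0.1532 rad. 1 deg/s = 0.017453293 rad/s, so 0.1043 deg/s = 0.1043 * 0.017453293 = 0.0018203784 rad/s. Combine: 0.1532 rad / 0.0018203784 rad/s = 84.158326 s. 1 week = 604800 s, so 84.158326 s = 84.158326 / 604800 = 0.00013915067 week ≈ 0.0001392 week (4 s.f.). Final answer: 0.0001392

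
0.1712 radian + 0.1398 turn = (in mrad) 0.1712 radian = 0.1712 rad. 1 turn = 6.2831853 rad, so 0.1398 turn = 0.1398 * 6.2831853 = 0.87838931 rad. Sum: 0.1712 + 0.87838931 = 1.0495893 rad. 1 mrad = 0.001 rad, so 1.0495893 rad = 1.0495893 / 0.001 = 1049.5893 mrad ≈ 1050 mrad (4 s.f.). Final answer: 1050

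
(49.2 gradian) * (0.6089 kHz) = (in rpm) 1 gradian = 0.015707963 rad, so 49.2 gradian = 49.2 * 0.015707963 = 0.77283179 rad. 1 kHz = 1000 Hz, so 0.6089 kHz = 0.6089 * 1000 = 608.9 Hz. Combine: 0.77283179 rad * 608.9 Hz = 470.57728 rad/s. 1 rpm = 0.10471976 rad/s, so 470.57728 rad/s = 470.57728 / 0.10471976 = 4493.682 rpm ≈ 4494 rpm (4 s.f.). Final answer: 4494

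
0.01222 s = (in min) 1 min = 60 s, so 0.01222 s = 0.01222 / 60 = 0.00020366667 min ≈ 0.0002037 min (4 s.f.). Final answer: 0.0002037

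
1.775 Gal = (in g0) 0.00181. Check: 1 Gal = 0.01 m/s^2, so 1.775 Gal = 1.775 * 0.01 = 0.01775 m/s^2. 1 g0 = 9.80665 m/s^2, so 0.01775 m/s^2 = 0.01775 / 9.80665 = 0.0018099963 g0 ≈ 0.00181 g0 (4 s.f.).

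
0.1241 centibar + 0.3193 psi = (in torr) 1 centibar = 1000 Pa, so 0.1241 centibar = 0.1241 * 1000 = 124.1 Pa. 1 psi = 6894.7573 Pa, so 0.3193 psi = 0.3193 * 6894.7573 = 2201.496 Pa. Sum: 124.1 + 2201.496 = 2325.596 Pa. 1 torr = 133.32237 Pa, so 2325.596 Pa = 2325.596 / 133.32237 = 17.443405 torr ≈ 17.44 torr (4 s.f.). Final answer: 17.44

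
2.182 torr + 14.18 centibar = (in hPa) 144.7. Check: 1 torr = 133.32237 Pa, so 2.182 torr = 2.182 * 133.32237 = 290.90941 Pa. 1 centibar = 1000 Pa, so 14.18 centibar = 14.18 * 1000 = 14180 Pa. Sum: 290.90941 + 14180 = 14470.909 Pa. 1 hPa = 100 Pa, so 14470.909 Pa = 14470.909 / 100 = 144.70909 hPa ≈ 144.7 hPa (4 s.f.).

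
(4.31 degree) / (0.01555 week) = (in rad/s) 7.999e-06. Check: 1 degree = 0.017453293 rad, so 4.31 degree = 4.31 * 0.017453293 = 0.075223691 rad. 1 week = 604800 s, so 0.01555 week = 0.01555 * 604800 = 9404.64 s. Combine: 0.075223691 rad / 9404.64 s = 7.9985721e-06 rad/s. Result: 7.9985721e-06 rad/s ≈ 7.999e-06 rad/s (4 s.f.).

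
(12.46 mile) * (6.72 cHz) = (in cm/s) 1 mile = 1609.344 m, so 12.46 mile = 12.46 * 1609.344 = 20052.426 m. 1 cHz = 0.01 Hz, so 6.72 cHz = 6.72 * 0.01 = 0.0672 Hz. Combine: 20052.426 m * 0.0672 Hz = 1347.523 m/s. 1 cm/s = 0.01 m/s, so 1347.523 m/s = 1347.523 / 0.01 = 134752.3 cm/s ≈ 1.348e+05 cm/s (4 s.f.). Final answer: 1.348e+05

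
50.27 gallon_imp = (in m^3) 1 gallon_imp = 0.00454609 m^3, so 50.27 gallon_imp = 50.27 * 0.00454609 = 0.22853194 m^3. Result: 0.22853194 m^3 ≈ 0.2285 m^3 (4 s.f.). Final answer: 0.2285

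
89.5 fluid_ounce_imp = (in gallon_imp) 1 fluid_ounce_imp = 2.8413063e-05 m^3, so 89.5 fluid_ounce_imp = 89.5 * 2.8413063e-05 = 0.0025429691 m^3. 1 gallon_imp = 0.00454609 m^3, so 0.0025429691 m^3 = 0.0025429691 / 0.00454609 = 0.559375 gallon_imp ≈ 0.5594 gallon_imp (4 s.f.). Final answer: 0.5594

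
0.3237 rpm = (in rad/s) 1 rpm = 0.10471976 rad/s, so 0.3237 rpm = 0.3237 * 0.10471976 = 0.033897785 rad/s. Result: 0.033897785 rad/s ≈ 0.0339 rad/s (4 s.f.). Final answer: 0.0339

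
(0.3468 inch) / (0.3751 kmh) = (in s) 1 inch = 0.0254 m, so 0.3468 inch = 0.3468 * 0.0254 = 0.00880872 m. 1 kmh = 0.27777778 m/s, so 0.3751 kmh = 0.3751 * 0.27777778 = 0.10419444 m/s. Combine: 0.00880872 m / 0.10419444 m/s = 0.084541168 s. Result: 0.084541168 s ≈ 0.08454 s (4 s.f.). Final answer: 0.08454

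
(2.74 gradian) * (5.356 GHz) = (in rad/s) 1 gradian = 0.015707963 rad, so 2.74 gradian = 2.74 * 0.015707963 = 0.043039819 rad. 1 GHz = 1e+09 Hz, so 5.356 GHz = 5.356 * 1e+09 = 5.356e+09 Hz. Combine: 0.043039819 rad * 5.356e+09 Hz = 2.3052127e+08 rad/s. Result: 2.3052127e+08 rad/s ≈ 2.305e+08 rad/s (4 s.f.). Final answer: 2.305e+08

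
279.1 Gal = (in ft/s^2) 1 Gal = 0.01 m/s^2, so 279.1 Gal = 279.1 * 0.01 = 2.791 m/s^2. 1 ft/s^2 = 0.3048 m/s^2, so 2.791 m/s^2 = 2.791 / 0.3048 = 9.1568241 ft/s^2 ≈ 9.157 ft/s^2 (4 s.f.). Final answer: 9.157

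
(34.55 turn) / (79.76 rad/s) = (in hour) 1 turn = 6.2831853 rad, so 34.55 turn = 34.55 * 6.2831853 = 217.08405 rad. 79.76 rad/s is already in rad/s. Combine: 217.08405 rad / 79.76 rad/s = 2.7217158 s. 1 hour = 3600 s, so 2.7217158 s = 2.7217158 / 3600 = 0.00075603217 hour ≈ 0.000756 hour (4 s.f.). Final answer: 0.000756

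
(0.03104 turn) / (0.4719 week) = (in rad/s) 6.833e-07. Check: 1 turn = 6.2831853 rad, so 0.03104 turn = 0.03104 * 6.2831853 = 0.19503007 rad. 1 week = 604800 s, so 0.4719 week = 0.4719 * 604800 = 285405.12 s. Combine: 0.19503007 rad / 285405.12 s = 6.8334469e-07 rad/s. Result: 6.8334469e-07 rad/s ≈ 6.833e-07 rad/s (4 s.f.).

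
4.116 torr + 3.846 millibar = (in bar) 0.009334. Check: 1 torr = 133.32237 Pa, so 4.116 torr = 4.116 * 133.32237 = 548.75487 Pa. 1 millibar = 100 Pa, so 3.846 millibar = 3.846 * 100 = 384.6 Pa. Sum: 548.75487 + 384.6 = 933.35487 Pa. 1 bar = 100000 Pa, so 933.35487 Pa = 933.35487 / 100000 = 0.0093335487 bar ≈ 0.009334 bar (4 s.f.).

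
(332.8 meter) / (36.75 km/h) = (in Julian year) 332.8 meter = 332.8 m. 1 km/h = 0.27777778 m/s, so 36.75 km/h = 36.75 * 0.27777778 = 10.208333 m/s. Combine: 332.8 m / 10.208333 m/s = 32.600816 s. 1 Julian year = 31557600 s, so 32.600816 s = 32.600816 / 31557600 = 1.0330575e-06 Julian year ≈ 1.033e-06 Julian year (4 s.f.). Final answer: 1.033e-06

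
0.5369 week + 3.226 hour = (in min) 5606. Check: 1 week = 604800 s, so 0.5369 week = 0.5369 * 604800 = 324717.12 s. 1 hour = 3600 s, so 3.226 hour = 3.226 * 3600 = 11613.6 s. Sum: 324717.12 + 11613.6 = 336330.72 s. 1 min = 60 s, so 336330.72 s = 336330.72 / 60 = 5605.512 min ≈ 5606 min (4 s.f.).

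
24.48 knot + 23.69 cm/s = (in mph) 1 knot = 0.51444444 m/s, so 24.48 knot = 24.48 * 0.51444444 = 12.5936 m/s. 1 cm/s = 0.01 m/s, so 23.69 cm/s = 23.69 * 0.01 = 0.2369 m/s. Sum: 12.5936 + 0.2369 = 12.8305 m/s. 1 mph = 0.44704 m/s, so 12.8305 m/s = 12.8305 / 0.44704 = 28.701011 mph ≈ 28.7 mph (4 s.f.). Final answer: 28.7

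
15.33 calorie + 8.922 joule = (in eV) 1 calorie = 4.184 J, so 15.33 calorie = 15.33 * 4.184 = 64.14072 J. 8.922 joule = 8.922 J. Sum: 64.14072 + 8.922 = 73.06272 J. 1 eV = 1.6021766e-19 J, so 73.06272 J = 73.06272 / 1.6021766e-19 = 4.5602163e+20 eV ≈ 4.56e+20 eV (4 s.f.). Final answer: 4.56e+20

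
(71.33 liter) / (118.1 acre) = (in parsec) 4.837e-24. Check: 1 liter = 0.001 m^3, so 71.33 liter = 71.33 * 0.001 = 0.07133 m^3. 1 acre = 4046.8564 m^2, so 118.1 acre = 118.1 * 4046.8564 = 477933.74 m^2. Combine: 0.07133 m^3 / 477933.74 m^2 = 1.4924663e-07 m. 1 parsec = 3.0856776e+16 m, so 1.4924663e-07 m = 1.4924663e-07 / 3.0856776e+16 = 4.8367538e-24 parsec ≈ 4.837e-24 parsec (4 s.f.).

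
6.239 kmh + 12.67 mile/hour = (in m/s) 1 kmh = 0.27777778 m/s, so 6.239 kmh = 6.239 * 0.27777778 = 1.7330556 m/s. 1 mile/hour = 0.44704 m/s, so 12.67 mile/hour = 12.67 * 0.44704 = 5.6639968 m/s. Sum: 1.7330556 + 5.6639968 = 7.3970524 m/s. Result: 7.3970524 m/s ≈ 7.397 m/s (4 s.f.). Final answer: 7.397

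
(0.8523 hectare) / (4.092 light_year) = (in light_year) 2.327e-29. Check: 1 hectare = 10000 m^2, so 0.8523 hectare = 0.8523 * 10000 = 8523 m^2. 1 light_year = 9.4607305e+15 m, so 4.092 light_year = 4.092 * 9.4607305e+15 = 3.8713309e+16 m. Combine: 8523 m^2 / 3.8713309e+16 m = 2.2015685e-13 m. 1 light_year = 9.4607305e+15 m, so 2.2015685e-13 m = 2.2015685e-13 / 9.4607305e+15 = 2.3270597e-29 light_year ≈ 2.327e-29 light_year (4 s.f.).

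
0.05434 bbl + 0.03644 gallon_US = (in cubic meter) 0.008777. Check: 1 bbl = 0.15898729 m^3, so 0.05434 bbl = 0.05434 * 0.15898729 = 0.0086393696 m^3. 1 gallon_US = 0.0037854118 m^3, so 0.03644 gallon_US = 0.03644 * 0.0037854118 = 0.00013794041 m^3. Sum: 0.0086393696 + 0.00013794041 = 0.00877731 m^3. 0.00877731 m^3 = 0.00877731 cubic meter ≈ 0.008777 cubic meter (4 s.f.).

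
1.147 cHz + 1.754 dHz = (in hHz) 0.001869. Check: 1 cHz = 0.01 Hz, so 1.147 cHz = 1.147 * 0.01 = 0.01147 Hz. 1 dHz = 0.1 Hz, so 1.754 dHz = 1.754 * 0.1 = 0.1754 Hz. Sum: 0.01147 + 0.1754 = 0.18687 Hz. 1 hHz = 100 Hz, so 0.18687 Hz = 0.18687 / 100 = 0.0018687 hHz ≈ 0.001869 hHz (4 s.f.).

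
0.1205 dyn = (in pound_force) 2.709e-07. Check: 1 dyn = 1e-05 N, so 0.1205 dyn = 0.1205 * 1e-05 = 1.205e-06 N. 1 pound_force = 4.4482216 N, so 1.205e-06 N = 1.205e-06 / 4.4482216 = 2.7089478e-07 pound_force ≈ 2.709e-07 pound_force (4 s.f.).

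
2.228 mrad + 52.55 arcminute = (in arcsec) 1 mrad = 0.001 rad, so 2.228 mrad = 2.228 * 0.001 = 0.002228 rad. 1 arcminute = 0.00029088821 rad, so 52.55 arcminute = 52.55 * 0.00029088821 = 0.015286175 rad. Sum: 0.002228 + 0.015286175 = 0.017514175 rad. 1 arcsec = 4.8481368e-06 rad, so 0.017514175 rad = 0.017514175 / 4.8481368e-06 = 3612.558 arcsec ≈ 3613 arcsec (4 s.f.). Final answer: 3613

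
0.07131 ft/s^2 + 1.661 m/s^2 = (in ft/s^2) 1 ft/s^2 = 0.3048 m/s^2, so 0.07131 ft/s^2 = 0.07131 * 0.3048 = 0.021735288 m/s^2. 1.661 m/s^2 is already in m/s^2. Sum: 0.021735288 + 1.661 = 1.6827353 m/s^2. 1 ft/s^2 = 0.3048 m/s^2, so 1.6827353 m/s^2 = 1.6827353 / 0.3048 = 5.5207851 ft/s^2 ≈ 5.521 ft/s^2 (4 s.f.). Final answer: 5.521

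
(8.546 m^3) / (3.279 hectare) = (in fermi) 8.546 m^3 is already in m^3. 1 hectare = 10000 m^2, so 3.279 hectare = 3.279 * 10000 = 32790 m^2. Combine: 8.546 m^3 / 32790 m^2 = 0.00026062824 m. 1 fermi = 1e-15 m, so 0.00026062824 m = 0.00026062824 / 1e-15 = 2.6062824e+11 fermi ≈ 2.606e+11 fermi (4 s.f.). Final answer: 2.606e+11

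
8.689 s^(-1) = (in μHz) 8.689 s^(-1) = 8.689 Hz. 1 μHz = 1e-06 Hz, so 8.689 Hz = 8.689 / 1e-06 = 8689000 μHz ≈ 8.689e+06 μHz (4 s.f.). Final answer: 8.689e+06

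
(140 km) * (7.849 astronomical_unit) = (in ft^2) 1.769e+18. Check: 1 km = 1000 m, so 140 km = 140 * 1000 = 140000 m. 1 astronomical_unit = 1.4959787e+11 m, so 7.849 astronomical_unit = 7.849 * 1.4959787e+11 = 1.1741937e+12 m. Combine: 140000 m * 1.1741937e+12 m = 1.6438712e+17 m^2. 1 ft^2 = 0.09290304 m^2, so 1.6438712e+17 m^2 = 1.6438712e+17 / 0.09290304 = 1.7694482e+18 ft^2 ≈ 1.769e+18 ft^2 (4 s.f.).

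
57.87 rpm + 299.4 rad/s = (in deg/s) 1.75e+04. Check: 1 rpm = 0.10471976 rad/s, so 57.87 rpm = 57.87 * 0.10471976 = 6.0601322 rad/s. 299.4 rad/s is already in rad/s. Sum: 6.0601322 + 299.4 = 305.46013 rad/s. 1 deg/s = 0.017453293 rad/s, so 305.46013 rad/s = 305.46013 / 0.017453293 = 17501.576 deg/s ≈ 1.75e+04 deg/s (4 s.f.).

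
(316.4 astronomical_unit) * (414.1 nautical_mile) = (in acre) 8.97e+15. Check: 1 astronomical_unit = 1.4959787e+11 m, so 316.4 astronomical_unit = 316.4 * 1.4959787e+11 = 4.7332766e+13 m. 1 nautical_mile = 1852 m, so 414.1 nautical_mile = 414.1 * 1852 = 766913.2 m. Combine: 4.7332766e+13 m * 766913.2 m = 3.6300123e+19 m^2. 1 acre = 4046.8564 m^2, so 3.6300123e+19 m^2 = 3.6300123e+19 / 4046.8564 = 8.9699558e+15 acre ≈ 8.97e+15 acre (4 s.f.).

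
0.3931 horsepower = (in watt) 1 horsepower = 745.69987 W, so 0.3931 horsepower = 0.3931 * 745.69987 = 293.13462 W. 293.13462 W = 293.13462 watt ≈ 293.1 watt (4 s.f.). Final answer: 293.1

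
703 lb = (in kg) 1 lb = 0.45359237 kg, so 703 lb = 703 * 0.45359237 = 318.87544 kg. Result: 318.87544 kg ≈ 318.9 kg (4 s.f.). Final answer: 318.9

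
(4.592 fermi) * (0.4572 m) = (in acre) 5.188e-19. Check: 1 fermi = 1e-15 m, so 4.592 fermi = 4.592 * 1e-15 = 4.592e-15 m. 0.4572 m is already in m. Combine: 4.592e-15 m * 0.4572 m = 2.0994624e-15 m^2. 1 acre = 4046.8564 m^2, so 2.0994624e-15 m^2 = 2.0994624e-15 / 4046.8564 = 5.1878846e-19 acre ≈ 5.188e-19 acre (4 s.f.).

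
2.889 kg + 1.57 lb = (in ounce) 2.889 kg is already in kg. 1 lb = 0.45359237 kg, so 1.57 lb = 1.57 * 0.45359237 = 0.71214002 kg. Sum: 2.889 + 0.71214002 = 3.60114 kg. 1 ounce = 0.028349523 kg, so 3.60114 kg = 3.60114 / 0.028349523 = 127.02648 ounce ≈ 127 ounce (4 s.f.). Final answer: 127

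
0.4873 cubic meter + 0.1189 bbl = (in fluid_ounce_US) 1.712e+04. Check: 0.4873 cubic meter = 0.4873 m^3. 1 bbl = 0.15898729 m^3, so 0.1189 bbl = 0.1189 * 0.15898729 = 0.018903589 m^3. Sum: 0.4873 + 0.018903589 = 0.50620359 m^3. 1 fluid_ounce_US = 2.957353e-05 m^3, so 0.50620359 m^3 = 0.50620359 / 2.957353e-05 = 17116.78 fluid_ounce_US ≈ 1.712e+04 fluid_ounce_US (4 s.f.).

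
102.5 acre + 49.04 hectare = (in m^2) 1 acre = 4046.8564 m^2, so 102.5 acre = 102.5 * 4046.8564 = 414802.78 m^2. 1 hectare = 10000 m^2, so 49.04 hectare = 49.04 * 10000 = 490400 m^2. Sum: 414802.78 + 490400 = 905202.78 m^2. Result: 905202.78 m^2 ≈ 9.052e+05 m^2 (4 s.f.). Final answer: 9.052e+05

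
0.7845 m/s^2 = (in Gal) 78.45. Check: 1 Gal = 0.01 m/s^2, so 0.7845 m/s^2 = 0.7845 / 0.01 = 78.45 Gal.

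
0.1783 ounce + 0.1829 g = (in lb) 1 ounce = 0.028349523 kg, so 0.1783 ounce = 0.1783 * 0.028349523 = 0.00505472 kg. 1 g = 0.001 kg, so 0.1829 g = 0.1829 * 0.001 = 0.0001829 kg. Sum: 0.00505472 + 0.0001829 = 0.00523762 kg. 1 lb = 0.45359237 kg, so 0.00523762 kg = 0.00523762 / 0.45359237 = 0.011546975 lb ≈ 0.01155 lb (4 s.f.). Final answer: 0.01155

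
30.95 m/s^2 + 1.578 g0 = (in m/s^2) 46.42. Check: 30.95 m/s^2 is already in m/s^2. 1 g0 = 9.80665 m/s^2, so 1.578 g0 = 1.578 * 9.80665 = 15.474894 m/s^2. Sum: 30.95 + 15.474894 = 46.424894 m/s^2. Result: 46.424894 m/s^2 ≈ 46.42 m/s^2 (4 s.f.).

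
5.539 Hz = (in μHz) 5.539e+06. Check: 1 μHz = 1e-06 Hz, so 5.539 Hz = 5.539 / 1e-06 = 5539000 μHz ≈ 5.539e+06 μHz (4 s.f.).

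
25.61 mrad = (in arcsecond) 1 mrad = 0.001 rad, so 25.61 mrad = 25.61 * 0.001 = 0.02561 rad. 1 arcsecond = 4.8481368e-06 rad, so 0.02561 rad = 0.02561 / 4.8481368e-06 = 5282.4417 arcsecond ≈ 5282 arcsecond (4 s.f.). Final answer: 5282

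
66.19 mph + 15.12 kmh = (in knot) 65.68. Check: 1 mph = 0.44704 m/s, so 66.19 mph = 66.19 * 0.44704 = 29.589578 m/s. 1 kmh = 0.27777778 m/s, so 15.12 kmh = 15.12 * 0.27777778 = 4.2 m/s. Sum: 29.589578 + 4.2 = 33.789578 m/s. 1 knot = 0.51444444 m/s, so 33.789578 m/s = 33.789578 / 0.51444444 = 65.681684 knot ≈ 65.68 knot (4 s.f.).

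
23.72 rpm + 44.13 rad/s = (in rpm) 445.1. Check: 1 rpm = 0.10471976 rad/s, so 23.72 rpm = 23.72 * 0.10471976 = 2.4839526 rad/s. 44.13 rad/s is already in rad/s. Sum: 2.4839526 + 44.13 = 46.613953 rad/s. 1 rpm = 0.10471976 rad/s, so 46.613953 rad/s = 46.613953 / 0.10471976 = 445.13046 rpm ≈ 445.1 rpm (4 s.f.).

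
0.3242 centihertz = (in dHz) 0.03242. Check: 1 centihertz = 0.01 Hz, so 0.3242 centihertz = 0.3242 * 0.01 = 0.003242 Hz. 1 dHz = 0.1 Hz, so 0.003242 Hz = 0.003242 / 0.1 = 0.03242 dHz.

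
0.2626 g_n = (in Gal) 1 g_n = 9.80665 m/s^2, so 0.2626 g_n = 0.2626 * 9.80665 = 2.5752263 m/s^2. 1 Gal = 0.01 m/s^2, so 2.5752263 m/s^2 = 2.5752263 / 0.01 = 257.52263 Gal ≈ 257.5 Gal (4 s.f.). Final answer: 257.5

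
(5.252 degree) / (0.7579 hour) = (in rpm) 0.0003208. Check: 1 degree = 0.017453293 rad, so 5.252 degree = 5.252 * 0.017453293 = 0.091664692 rad. 1 hour = 3600 s, so 0.7579 hour = 0.7579 * 3600 = 2728.44 s. Combine: 0.091664692 rad / 2728.44 s = 3.3596008e-05 rad/s. 1 rpm = 0.10471976 rad/s, so 3.3596008e-05 rad/s = 3.3596008e-05 / 0.10471976 = 0.00032081825 rpm ≈ 0.0003208 rpm (4 s.f.).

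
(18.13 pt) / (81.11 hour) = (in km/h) 1 pt = 0.00035277778 m, so 18.13 pt = 18.13 * 0.00035277778 = 0.0063958611 m. 1 hour = 3600 s, so 81.11 hour = 81.11 * 3600 = 291996 s. Combine: 0.0063958611 m / 291996 s = 2.1903934e-08 m/s. 1 km/h = 0.27777778 m/s, so 2.1903934e-08 m/s = 2.1903934e-08 / 0.27777778 = 7.8854162e-08 km/h ≈ 7.885e-08 km/h (4 s.f.). Final answer: 7.885e-08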